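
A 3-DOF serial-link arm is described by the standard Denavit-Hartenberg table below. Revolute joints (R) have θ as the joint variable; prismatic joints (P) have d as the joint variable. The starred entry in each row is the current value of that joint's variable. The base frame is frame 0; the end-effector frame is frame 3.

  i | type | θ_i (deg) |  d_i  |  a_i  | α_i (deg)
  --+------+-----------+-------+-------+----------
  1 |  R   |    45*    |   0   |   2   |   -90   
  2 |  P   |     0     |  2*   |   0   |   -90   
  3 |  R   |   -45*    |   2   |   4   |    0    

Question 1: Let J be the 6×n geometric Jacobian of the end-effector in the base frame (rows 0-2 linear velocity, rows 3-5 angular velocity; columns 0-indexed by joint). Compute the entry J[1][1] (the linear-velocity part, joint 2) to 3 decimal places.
prismatic axis z_1 = (-0.7071,0.7071,0.0000)
J_v[:, 1] = z_1; J_ω[:, 1] = (0,0,0)
entry J[1][1] = 0.7071

0.707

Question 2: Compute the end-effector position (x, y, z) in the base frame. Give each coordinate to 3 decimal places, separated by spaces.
after link 1: o_1 = (1.4142, 1.4142, 0.0000)
after link 2: o_2 = (0.0000, 2.8284, 0.0000)
after link 3: o_3 = (0.0000, 6.8284, -2.0000)

0.000 6.828 -2.000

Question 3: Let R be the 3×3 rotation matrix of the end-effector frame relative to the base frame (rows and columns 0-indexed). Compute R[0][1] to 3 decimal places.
End-effector y-axis (col 1 of R) = (1.0000,-0.0000,-0.0000)
R[0][1] = 1.0000

1.000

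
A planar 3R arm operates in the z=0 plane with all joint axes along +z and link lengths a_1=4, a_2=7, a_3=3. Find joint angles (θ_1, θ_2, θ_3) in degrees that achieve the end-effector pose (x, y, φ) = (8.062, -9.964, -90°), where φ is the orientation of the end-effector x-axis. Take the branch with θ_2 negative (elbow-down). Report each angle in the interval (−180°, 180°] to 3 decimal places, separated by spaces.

-21.635 -30.009 -38.356

wrist centre = target − a_3·(cos φ, sin φ) = (8.0620, -6.9640)
cos θ_2 = (113.4931−4²−7²)/(2·4·7) = 0.8659; θ_2 = -30.0088° (elbow-down)
β = atan2(-6.9640,8.0620) = -40.8206°; ψ = atan2(-3.5009,10.0616) = -19.1852°
θ_1 = β − ψ = -21.6354°
θ_3 = φ − θ_1 − θ_2 = -38.3558° (wrapped to (-180°,180°])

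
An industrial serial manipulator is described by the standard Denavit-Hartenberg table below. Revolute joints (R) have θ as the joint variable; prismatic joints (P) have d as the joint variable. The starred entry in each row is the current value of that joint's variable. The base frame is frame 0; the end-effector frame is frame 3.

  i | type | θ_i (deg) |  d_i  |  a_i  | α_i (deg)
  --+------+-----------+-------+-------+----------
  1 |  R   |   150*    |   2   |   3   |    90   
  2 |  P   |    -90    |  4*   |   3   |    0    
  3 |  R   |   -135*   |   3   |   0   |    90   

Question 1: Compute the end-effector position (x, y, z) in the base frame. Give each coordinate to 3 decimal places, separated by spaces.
after link 1: o_1 = (-2.5981, 1.5000, 2.0000)
after link 2: o_2 = (-0.5981, 4.9641, -1.0000)
after link 3: o_3 = (0.9019, 7.5622, -1.0000)

0.902 7.562 -1.000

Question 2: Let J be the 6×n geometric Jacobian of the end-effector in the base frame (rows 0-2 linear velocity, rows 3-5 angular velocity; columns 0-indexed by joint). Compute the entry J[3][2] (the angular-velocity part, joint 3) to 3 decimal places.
0.500

axis z_2 = (0.5000,0.8660,0.0000); lever o_n−o_2 = (1.5000,2.5981,0.0000)
cross product → J_v[:, 2] = (0.0000,-0.0000,0.0000)
J_ω[:, 2] = z_2
entry J[3][2] = 0.5000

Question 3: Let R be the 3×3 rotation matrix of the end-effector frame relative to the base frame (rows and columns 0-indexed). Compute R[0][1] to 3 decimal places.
End-effector y-axis (col 1 of R) = (0.5000,0.8660,0.0000)
R[0][1] = 0.5000

0.500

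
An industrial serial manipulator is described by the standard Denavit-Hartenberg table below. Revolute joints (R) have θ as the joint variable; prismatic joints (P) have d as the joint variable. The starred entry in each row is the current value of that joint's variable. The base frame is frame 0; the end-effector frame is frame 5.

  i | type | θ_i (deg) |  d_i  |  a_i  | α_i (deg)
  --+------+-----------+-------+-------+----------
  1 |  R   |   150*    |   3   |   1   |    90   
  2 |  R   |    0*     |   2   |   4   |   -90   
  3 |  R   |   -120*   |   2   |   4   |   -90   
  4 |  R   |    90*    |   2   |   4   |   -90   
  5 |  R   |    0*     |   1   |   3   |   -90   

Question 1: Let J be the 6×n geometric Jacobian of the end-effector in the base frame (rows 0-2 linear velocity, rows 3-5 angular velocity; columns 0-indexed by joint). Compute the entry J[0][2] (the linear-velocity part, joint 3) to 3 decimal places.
axis z_2 = (0.0000,0.0000,1.0000); lever o_n−o_2 = (1.5981,3.2321,-5.0000)
cross product → J_v[:, 2] = (-3.2321,1.5981,0.0000)
J_ω[:, 2] = z_2
entry J[0][2] = -3.2321

-3.232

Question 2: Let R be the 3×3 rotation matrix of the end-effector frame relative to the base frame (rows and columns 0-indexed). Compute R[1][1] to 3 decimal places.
End-effector y-axis (col 1 of R) = (0.8660,0.5000,0.0000)
R[1][1] = 0.5000

0.500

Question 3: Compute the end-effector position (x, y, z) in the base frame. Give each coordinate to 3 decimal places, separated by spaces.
-1.732 7.464 -2.000

after link 1: o_1 = (-0.8660, 0.5000, 3.0000)
after link 2: o_2 = (-3.3301, 4.2321, 3.0000)
after link 3: o_3 = (0.1340, 6.2321, 5.0000)
after link 4: o_4 = (-0.8660, 7.9641, 1.0000)
after link 5: o_5 = (-1.7321, 7.4641, -2.0000)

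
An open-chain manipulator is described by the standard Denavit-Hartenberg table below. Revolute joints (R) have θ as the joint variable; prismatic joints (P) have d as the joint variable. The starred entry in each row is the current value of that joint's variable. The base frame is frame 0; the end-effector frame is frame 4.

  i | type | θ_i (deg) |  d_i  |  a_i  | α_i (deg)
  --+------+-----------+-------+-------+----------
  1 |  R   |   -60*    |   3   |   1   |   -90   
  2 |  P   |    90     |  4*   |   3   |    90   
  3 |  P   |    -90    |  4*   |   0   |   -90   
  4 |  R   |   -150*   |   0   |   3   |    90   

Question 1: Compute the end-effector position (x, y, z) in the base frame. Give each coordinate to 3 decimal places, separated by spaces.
after link 1: o_1 = (0.5000, -0.8660, 3.0000)
after link 2: o_2 = (3.9641, 1.1340, 0.0000)
after link 3: o_3 = (5.9641, -2.3301, 0.0000)
after link 4: o_4 = (8.9641, -2.3301, 0.0000)

8.964 -2.330 0.000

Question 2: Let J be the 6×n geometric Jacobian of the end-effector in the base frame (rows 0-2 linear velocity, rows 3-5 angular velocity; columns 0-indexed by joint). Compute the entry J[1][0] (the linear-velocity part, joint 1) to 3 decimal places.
8.964

axis z_0 = ẑ; lever o_n−o_0 = (8.9641,-2.3301,0.0000)
cross product → J_v[:, 0] = (2.3301,8.9641,-0.0000)
J_ω[:, 0] = z_0
entry J[1][0] = 8.9641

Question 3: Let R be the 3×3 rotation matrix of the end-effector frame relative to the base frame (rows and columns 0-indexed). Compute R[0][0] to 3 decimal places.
End-effector x-axis (col 0 of R) = (1.0000,0.0000,0.0000)
R[0][0] = 1.0000

1.000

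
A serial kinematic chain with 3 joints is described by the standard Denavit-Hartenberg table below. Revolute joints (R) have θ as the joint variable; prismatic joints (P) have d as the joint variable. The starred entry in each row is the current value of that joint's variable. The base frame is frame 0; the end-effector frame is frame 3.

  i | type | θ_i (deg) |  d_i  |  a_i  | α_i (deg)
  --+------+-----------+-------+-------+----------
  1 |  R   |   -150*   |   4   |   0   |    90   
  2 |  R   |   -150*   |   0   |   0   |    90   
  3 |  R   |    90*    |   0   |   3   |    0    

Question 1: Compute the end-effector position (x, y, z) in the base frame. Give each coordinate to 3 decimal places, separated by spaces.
after link 1: o_1 = (0.0000, 0.0000, 4.0000)
after link 2: o_2 = (0.0000, 0.0000, 4.0000)
after link 3: o_3 = (-1.5000, 2.5981, 4.0000)

-1.500 2.598 4.000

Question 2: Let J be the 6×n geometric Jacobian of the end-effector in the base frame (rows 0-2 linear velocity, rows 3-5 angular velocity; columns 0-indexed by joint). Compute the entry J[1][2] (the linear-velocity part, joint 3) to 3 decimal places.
-1.299

axis z_2 = (0.4330,0.2500,0.8660); lever o_n−o_2 = (-1.5000,2.5981,0.0000)
cross product → J_v[:, 2] = (-2.2500,-1.2990,1.5000)
J_ω[:, 2] = z_2
entry J[1][2] = -1.2990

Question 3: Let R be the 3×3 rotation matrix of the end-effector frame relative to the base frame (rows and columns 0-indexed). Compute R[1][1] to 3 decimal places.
-0.433

End-effector y-axis (col 1 of R) = (-0.7500,-0.4330,0.5000)
R[1][1] = -0.4330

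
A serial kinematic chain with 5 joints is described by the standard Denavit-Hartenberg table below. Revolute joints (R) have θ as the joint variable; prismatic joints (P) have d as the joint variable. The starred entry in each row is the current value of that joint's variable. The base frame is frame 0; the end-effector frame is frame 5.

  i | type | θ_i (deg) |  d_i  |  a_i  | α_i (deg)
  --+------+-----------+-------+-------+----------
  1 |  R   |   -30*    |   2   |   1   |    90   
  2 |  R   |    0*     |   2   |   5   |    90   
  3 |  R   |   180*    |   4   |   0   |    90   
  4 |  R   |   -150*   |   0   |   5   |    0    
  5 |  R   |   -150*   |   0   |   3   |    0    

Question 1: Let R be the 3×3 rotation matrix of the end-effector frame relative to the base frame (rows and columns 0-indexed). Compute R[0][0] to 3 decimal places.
End-effector x-axis (col 0 of R) = (-0.4330,0.2500,-0.8660)
R[0][0] = -0.4330

-0.433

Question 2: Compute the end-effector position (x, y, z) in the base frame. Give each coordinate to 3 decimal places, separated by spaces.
after link 1: o_1 = (0.8660, -0.5000, 2.0000)
after link 2: o_2 = (4.1962, -4.7321, 2.0000)
after link 3: o_3 = (4.1962, -4.7321, -2.0000)
after link 4: o_4 = (7.9462, -6.8971, 0.5000)
after link 5: o_5 = (6.6471, -6.1471, -2.0981)

6.647 -6.147 -2.098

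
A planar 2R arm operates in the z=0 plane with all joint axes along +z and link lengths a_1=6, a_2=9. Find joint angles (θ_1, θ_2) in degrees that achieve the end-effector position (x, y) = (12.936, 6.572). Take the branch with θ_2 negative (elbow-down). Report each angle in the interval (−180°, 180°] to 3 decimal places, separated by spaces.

cos θ_2 = (210.5313−6²−9²)/(2·6·9) = 0.8660; θ_2 = -29.9994° (elbow-down)
β = atan2(6.5720,12.9360) = 26.9324°; ψ = atan2(-4.4999,13.7943) = -18.0672°
θ_1 = β − ψ = 44.9996°

45.000 -29.999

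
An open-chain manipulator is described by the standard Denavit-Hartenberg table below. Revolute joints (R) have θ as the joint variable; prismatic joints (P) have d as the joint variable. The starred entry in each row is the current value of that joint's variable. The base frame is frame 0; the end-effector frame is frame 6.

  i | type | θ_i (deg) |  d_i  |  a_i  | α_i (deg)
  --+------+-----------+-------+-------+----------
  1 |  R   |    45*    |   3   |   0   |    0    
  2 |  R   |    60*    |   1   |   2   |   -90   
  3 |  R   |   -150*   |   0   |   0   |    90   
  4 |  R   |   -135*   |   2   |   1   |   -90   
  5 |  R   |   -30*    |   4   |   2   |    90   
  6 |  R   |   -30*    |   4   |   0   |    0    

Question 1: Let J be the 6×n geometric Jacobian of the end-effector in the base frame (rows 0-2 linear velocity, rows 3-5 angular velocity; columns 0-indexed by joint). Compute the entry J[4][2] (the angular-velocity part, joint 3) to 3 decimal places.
axis z_2 = (-0.9659,-0.2588,0.0000); lever o_n−o_2 = (4.5865,-4.1889,-4.4427)
cross product → J_v[:, 2] = (1.1499,-4.2913,5.2333)
J_ω[:, 2] = z_2
entry J[4][2] = -0.2588

-0.259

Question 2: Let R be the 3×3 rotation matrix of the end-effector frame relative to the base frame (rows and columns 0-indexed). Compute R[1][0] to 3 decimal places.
End-effector x-axis (col 0 of R) = (0.0287,0.5760,-0.8169)
R[1][0] = 0.5760

0.576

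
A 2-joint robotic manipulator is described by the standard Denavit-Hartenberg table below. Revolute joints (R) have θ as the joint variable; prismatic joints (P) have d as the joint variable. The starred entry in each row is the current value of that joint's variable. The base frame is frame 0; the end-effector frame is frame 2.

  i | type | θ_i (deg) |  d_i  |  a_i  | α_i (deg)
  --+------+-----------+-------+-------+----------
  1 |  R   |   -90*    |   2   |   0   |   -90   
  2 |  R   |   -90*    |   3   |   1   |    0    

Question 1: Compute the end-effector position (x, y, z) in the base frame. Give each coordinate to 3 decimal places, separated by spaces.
3.000 0.000 3.000

after link 1: o_1 = (0.0000, 0.0000, 2.0000)
after link 2: o_2 = (3.0000, 0.0000, 3.0000)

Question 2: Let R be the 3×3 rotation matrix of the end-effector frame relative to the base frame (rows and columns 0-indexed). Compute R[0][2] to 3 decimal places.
1.000

End-effector z-axis (col 2 of R) = (1.0000,0.0000,0.0000)
R[0][2] = 1.0000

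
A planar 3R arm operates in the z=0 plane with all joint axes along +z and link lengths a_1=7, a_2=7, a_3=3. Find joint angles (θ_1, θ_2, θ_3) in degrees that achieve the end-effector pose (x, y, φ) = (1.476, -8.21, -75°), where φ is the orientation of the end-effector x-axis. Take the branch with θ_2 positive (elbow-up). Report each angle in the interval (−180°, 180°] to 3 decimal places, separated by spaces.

-149.996 134.995 -60.000

wrist centre = target − a_3·(cos φ, sin φ) = (0.6995, -5.3122)
cos θ_2 = (28.7091−7²−7²)/(2·7·7) = -0.7071; θ_2 = 134.9954° (elbow-up)
β = atan2(-5.3122,0.6995) = -82.4981°; ψ = atan2(4.9501,2.0506) = 67.4977°
θ_1 = β − ψ = -149.9959°
θ_3 = φ − θ_1 − θ_2 = -59.9996° (wrapped to (-180°,180°])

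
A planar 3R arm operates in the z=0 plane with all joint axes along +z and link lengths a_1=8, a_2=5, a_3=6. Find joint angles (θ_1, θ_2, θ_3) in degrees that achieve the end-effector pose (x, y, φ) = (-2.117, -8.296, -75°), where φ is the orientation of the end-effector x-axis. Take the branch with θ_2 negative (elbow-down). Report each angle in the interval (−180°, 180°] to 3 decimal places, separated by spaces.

-111.467 -149.996 -173.537

wrist centre = target − a_3·(cos φ, sin φ) = (-3.6699, -2.5004)
cos θ_2 = (19.7205−8²−5²)/(2·8·5) = -0.8660; θ_2 = -149.9964° (elbow-down)
β = atan2(-2.5004,-3.6699) = -145.7320°; ψ = atan2(-2.5003,3.6700) = -34.2653°
θ_1 = β − ψ = -111.4666°
θ_3 = φ − θ_1 − θ_2 = -173.5370° (wrapped to (-180°,180°])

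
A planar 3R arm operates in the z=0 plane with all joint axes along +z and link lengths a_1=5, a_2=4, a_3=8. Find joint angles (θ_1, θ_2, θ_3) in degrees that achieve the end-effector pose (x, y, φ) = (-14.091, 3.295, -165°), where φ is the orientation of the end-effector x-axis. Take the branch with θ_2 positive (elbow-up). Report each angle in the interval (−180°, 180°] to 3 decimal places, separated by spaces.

wrist centre = target − a_3·(cos φ, sin φ) = (-6.3636, 5.3656)
cos θ_2 = (69.2845−5²−4²)/(2·5·4) = 0.7071; θ_2 = 44.9996° (elbow-up)
β = atan2(5.3656,-6.3636) = 139.8636°; ψ = atan2(2.8284,7.8284) = 19.8647°
θ_1 = β − ψ = 119.9989°
θ_3 = φ − θ_1 − θ_2 = 30.0015° (wrapped to (-180°,180°])

119.999 45.000 30.002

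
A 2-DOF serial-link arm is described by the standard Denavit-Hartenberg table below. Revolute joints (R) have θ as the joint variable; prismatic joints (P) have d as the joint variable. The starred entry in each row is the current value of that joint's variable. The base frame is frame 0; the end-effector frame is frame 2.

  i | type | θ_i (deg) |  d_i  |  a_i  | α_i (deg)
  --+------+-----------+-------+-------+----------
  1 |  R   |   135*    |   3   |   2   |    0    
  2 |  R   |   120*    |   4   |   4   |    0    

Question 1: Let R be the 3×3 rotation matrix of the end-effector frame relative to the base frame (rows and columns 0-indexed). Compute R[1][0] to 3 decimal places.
End-effector x-axis (col 0 of R) = (-0.2588,-0.9659,0.0000)
R[1][0] = -0.9659

-0.966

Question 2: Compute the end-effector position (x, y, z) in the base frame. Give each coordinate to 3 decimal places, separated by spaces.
after link 1: o_1 = (-1.4142, 1.4142, 3.0000)
after link 2: o_2 = (-2.4495, -2.4495, 7.0000)

-2.449 -2.449 7.000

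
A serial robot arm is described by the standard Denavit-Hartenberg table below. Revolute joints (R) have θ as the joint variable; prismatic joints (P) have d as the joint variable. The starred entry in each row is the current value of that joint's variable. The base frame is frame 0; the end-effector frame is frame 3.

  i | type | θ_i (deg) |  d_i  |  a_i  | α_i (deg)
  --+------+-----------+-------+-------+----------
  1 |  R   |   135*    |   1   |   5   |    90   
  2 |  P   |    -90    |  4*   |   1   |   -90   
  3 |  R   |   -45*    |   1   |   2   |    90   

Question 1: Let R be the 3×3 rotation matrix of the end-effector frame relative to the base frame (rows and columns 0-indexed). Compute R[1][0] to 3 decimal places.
0.500

End-effector x-axis (col 0 of R) = (0.5000,0.5000,-0.7071)
R[1][0] = 0.5000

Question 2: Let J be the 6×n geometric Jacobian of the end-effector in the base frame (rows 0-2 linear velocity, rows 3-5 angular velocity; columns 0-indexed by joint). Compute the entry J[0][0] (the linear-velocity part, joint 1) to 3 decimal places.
-8.071

axis z_0 = ẑ; lever o_n−o_0 = (-0.4142,8.0711,-1.4142)
cross product → J_v[:, 0] = (-8.0711,-0.4142,0.0000)
J_ω[:, 0] = z_0
entry J[0][0] = -8.0711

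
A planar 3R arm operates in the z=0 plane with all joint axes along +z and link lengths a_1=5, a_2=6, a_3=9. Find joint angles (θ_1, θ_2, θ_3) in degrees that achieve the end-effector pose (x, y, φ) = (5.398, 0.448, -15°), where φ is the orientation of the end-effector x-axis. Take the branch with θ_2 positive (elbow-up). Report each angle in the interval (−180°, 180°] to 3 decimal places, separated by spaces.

wrist centre = target − a_3·(cos φ, sin φ) = (-3.2953, 2.7774)
cos θ_2 = (18.5730−5²−6²)/(2·5·6) = -0.7071; θ_2 = 135.0008° (elbow-up)
β = atan2(2.7774,-3.2953) = 139.8751°; ψ = atan2(4.2426,0.7573) = 79.8793°
θ_1 = β − ψ = 59.9959°
θ_3 = φ − θ_1 − θ_2 = 150.0034° (wrapped to (-180°,180°])

59.996 135.001 150.003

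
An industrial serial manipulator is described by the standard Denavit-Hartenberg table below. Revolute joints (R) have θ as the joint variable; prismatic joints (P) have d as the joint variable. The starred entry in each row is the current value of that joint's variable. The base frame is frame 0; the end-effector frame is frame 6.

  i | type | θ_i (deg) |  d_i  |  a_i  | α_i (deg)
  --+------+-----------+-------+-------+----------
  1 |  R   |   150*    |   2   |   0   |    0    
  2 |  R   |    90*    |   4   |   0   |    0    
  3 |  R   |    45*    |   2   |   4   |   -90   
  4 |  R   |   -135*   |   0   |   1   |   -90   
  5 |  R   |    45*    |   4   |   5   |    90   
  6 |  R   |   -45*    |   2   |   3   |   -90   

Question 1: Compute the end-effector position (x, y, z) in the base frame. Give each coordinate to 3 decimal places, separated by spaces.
-3.482 -0.996 14.596

after link 1: o_1 = (0.0000, 0.0000, 2.0000)
after link 2: o_2 = (0.0000, 0.0000, 6.0000)
after link 3: o_3 = (1.0353, -3.8637, 8.0000)
after link 4: o_4 = (0.8523, -3.1807, 8.7071)
after link 5: o_5 = (-2.4778, -4.4130, 14.0355)
after link 6: o_6 = (-3.4822, -0.9959, 14.5962)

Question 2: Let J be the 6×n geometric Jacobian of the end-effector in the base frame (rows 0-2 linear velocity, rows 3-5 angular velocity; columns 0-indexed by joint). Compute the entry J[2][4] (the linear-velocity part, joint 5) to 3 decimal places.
-2.561

axis z_4 = (0.1830,-0.6830,0.7071); lever o_n−o_4 = (-4.3345,2.1848,5.8891)
cross product → J_v[:, 4] = (-5.5672,-4.1427,-2.5607)
J_ω[:, 4] = z_4
entry J[2][4] = -2.5607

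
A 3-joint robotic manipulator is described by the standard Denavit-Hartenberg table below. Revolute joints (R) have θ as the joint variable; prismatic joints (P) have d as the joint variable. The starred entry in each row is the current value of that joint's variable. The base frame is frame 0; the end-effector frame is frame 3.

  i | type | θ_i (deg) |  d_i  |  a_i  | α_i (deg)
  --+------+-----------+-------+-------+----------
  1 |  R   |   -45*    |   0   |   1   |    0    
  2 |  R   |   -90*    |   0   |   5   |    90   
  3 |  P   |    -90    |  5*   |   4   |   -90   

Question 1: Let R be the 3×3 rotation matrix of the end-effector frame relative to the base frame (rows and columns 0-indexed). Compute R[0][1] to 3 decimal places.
0.707

End-effector y-axis (col 1 of R) = (0.7071,-0.7071,-0.0000)
R[0][1] = 0.7071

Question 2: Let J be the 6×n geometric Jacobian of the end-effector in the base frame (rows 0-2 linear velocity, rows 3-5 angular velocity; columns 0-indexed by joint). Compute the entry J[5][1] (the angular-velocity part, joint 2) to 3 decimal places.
axis z_1 = (0.0000,0.0000,1.0000); lever o_n−o_1 = (-7.0711,-0.0000,-4.0000)
cross product → J_v[:, 1] = (0.0000,-7.0711,0.0000)
J_ω[:, 1] = z_1
entry J[5][1] = 1.0000

1.000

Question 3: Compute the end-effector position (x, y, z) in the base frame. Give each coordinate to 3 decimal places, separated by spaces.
after link 1: o_1 = (0.7071, -0.7071, 0.0000)
after link 2: o_2 = (-2.8284, -4.2426, 0.0000)
after link 3: o_3 = (-6.3640, -0.7071, -4.0000)

-6.364 -0.707 -4.000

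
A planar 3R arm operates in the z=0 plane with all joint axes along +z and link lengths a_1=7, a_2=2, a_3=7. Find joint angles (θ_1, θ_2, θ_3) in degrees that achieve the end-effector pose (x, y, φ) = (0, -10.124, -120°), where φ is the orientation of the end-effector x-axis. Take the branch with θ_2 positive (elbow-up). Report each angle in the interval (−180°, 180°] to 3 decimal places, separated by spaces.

-59.994 150.012 149.982

wrist centre = target − a_3·(cos φ, sin φ) = (3.5000, -4.0618)
cos θ_2 = (28.7484−7²−2²)/(2·7·2) = -0.8661; θ_2 = 150.0118° (elbow-up)
β = atan2(-4.0618,3.5000) = -49.2491°; ψ = atan2(0.9996,5.2677) = 10.7451°
θ_1 = β − ψ = -59.9942°
θ_3 = φ − θ_1 − θ_2 = 149.9824° (wrapped to (-180°,180°])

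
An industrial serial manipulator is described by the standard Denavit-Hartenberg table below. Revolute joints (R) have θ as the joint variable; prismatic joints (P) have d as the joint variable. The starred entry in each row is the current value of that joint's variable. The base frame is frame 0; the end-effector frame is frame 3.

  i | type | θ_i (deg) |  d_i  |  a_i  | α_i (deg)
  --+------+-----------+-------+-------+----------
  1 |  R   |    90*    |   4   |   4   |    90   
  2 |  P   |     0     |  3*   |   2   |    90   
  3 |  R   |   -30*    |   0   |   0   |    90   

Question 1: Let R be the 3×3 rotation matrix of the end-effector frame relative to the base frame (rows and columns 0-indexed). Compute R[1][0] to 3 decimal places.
End-effector x-axis (col 0 of R) = (-0.5000,0.8660,-0.0000)
R[1][0] = 0.8660

0.866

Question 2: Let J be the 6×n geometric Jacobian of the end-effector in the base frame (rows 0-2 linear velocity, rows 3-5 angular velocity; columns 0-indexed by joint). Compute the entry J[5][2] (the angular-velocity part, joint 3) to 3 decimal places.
axis z_2 = (0.0000,-0.0000,-1.0000); lever o_n−o_2 = (0.0000,0.0000,0.0000)
cross product → J_v[:, 2] = (0.0000,-0.0000,0.0000)
J_ω[:, 2] = z_2
entry J[5][2] = -1.0000

-1.000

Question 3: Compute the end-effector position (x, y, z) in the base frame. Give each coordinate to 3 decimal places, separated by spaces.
3.000 6.000 4.000

after link 1: o_1 = (0.0000, 4.0000, 4.0000)
after link 2: o_2 = (3.0000, 6.0000, 4.0000)
after link 3: o_3 = (3.0000, 6.0000, 4.0000)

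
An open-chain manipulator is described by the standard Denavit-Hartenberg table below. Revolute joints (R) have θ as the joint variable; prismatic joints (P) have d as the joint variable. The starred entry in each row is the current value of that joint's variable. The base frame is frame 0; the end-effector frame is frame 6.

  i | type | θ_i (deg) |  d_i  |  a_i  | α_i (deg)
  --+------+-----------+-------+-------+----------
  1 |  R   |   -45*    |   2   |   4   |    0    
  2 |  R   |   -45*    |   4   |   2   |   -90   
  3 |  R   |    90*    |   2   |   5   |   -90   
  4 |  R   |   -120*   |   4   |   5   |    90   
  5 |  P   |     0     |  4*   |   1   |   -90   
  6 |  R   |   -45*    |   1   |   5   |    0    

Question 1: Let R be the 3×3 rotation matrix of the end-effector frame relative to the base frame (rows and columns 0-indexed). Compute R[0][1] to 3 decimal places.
0.966

End-effector y-axis (col 1 of R) = (0.9659,0.0000,-0.2588)
R[0][1] = 0.9659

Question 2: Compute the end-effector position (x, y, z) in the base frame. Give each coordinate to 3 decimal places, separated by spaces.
after link 1: o_1 = (2.8284, -2.8284, 2.0000)
after link 2: o_2 = (2.8284, -4.8284, 6.0000)
after link 3: o_3 = (4.8284, -4.8284, 1.0000)
after link 4: o_4 = (9.1586, -0.8284, 3.5000)
after link 5: o_5 = (8.0246, -0.8284, 7.4641)
after link 6: o_6 = (9.3187, 0.1716, 12.2937)

9.319 0.172 12.294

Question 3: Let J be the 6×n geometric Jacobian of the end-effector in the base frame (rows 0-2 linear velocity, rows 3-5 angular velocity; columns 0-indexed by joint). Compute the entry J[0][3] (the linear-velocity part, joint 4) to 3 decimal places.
axis z_3 = (-0.0000,1.0000,-0.0000); lever o_n−o_3 = (4.4902,5.0000,11.2937)
cross product → J_v[:, 3] = (11.2937,0.0000,-4.4902)
J_ω[:, 3] = z_3
entry J[0][3] = 11.2937

11.294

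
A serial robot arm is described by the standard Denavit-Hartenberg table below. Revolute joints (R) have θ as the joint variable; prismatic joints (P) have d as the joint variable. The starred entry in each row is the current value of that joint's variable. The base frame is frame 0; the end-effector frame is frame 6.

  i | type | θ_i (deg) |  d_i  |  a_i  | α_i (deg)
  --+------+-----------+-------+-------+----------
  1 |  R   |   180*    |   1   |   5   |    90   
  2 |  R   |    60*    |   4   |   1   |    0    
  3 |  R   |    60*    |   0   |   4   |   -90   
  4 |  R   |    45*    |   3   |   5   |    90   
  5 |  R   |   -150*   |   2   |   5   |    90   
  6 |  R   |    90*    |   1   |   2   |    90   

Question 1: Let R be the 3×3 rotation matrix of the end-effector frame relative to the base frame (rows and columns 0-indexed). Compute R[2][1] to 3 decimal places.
End-effector y-axis (col 1 of R) = (0.5732,0.3536,-0.7392)
R[2][1] = -0.7392

-0.739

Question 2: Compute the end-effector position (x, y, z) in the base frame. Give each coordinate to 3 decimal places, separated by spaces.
after link 1: o_1 = (-5.0000, 0.0000, 1.0000)
after link 2: o_2 = (-5.5000, 4.0000, 1.8660)
after link 3: o_3 = (-3.5000, 4.0000, 5.3301)
after link 4: o_4 = (0.8658, 0.4645, 6.8920)
after link 5: o_5 = (-2.1230, 4.9405, 6.7151)
after link 6: o_6 = (-0.8427, 6.7083, 7.2006)

-0.843 6.708 7.201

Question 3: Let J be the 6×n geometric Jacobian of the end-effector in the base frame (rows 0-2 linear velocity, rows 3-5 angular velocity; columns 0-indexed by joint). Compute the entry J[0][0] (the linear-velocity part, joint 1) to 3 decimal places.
-6.708

axis z_0 = ẑ; lever o_n−o_0 = (-0.8427,6.7083,7.2006)
cross product → J_v[:, 0] = (-6.7083,-0.8427,0.0000)
J_ω[:, 0] = z_0
entry J[0][0] = -6.7083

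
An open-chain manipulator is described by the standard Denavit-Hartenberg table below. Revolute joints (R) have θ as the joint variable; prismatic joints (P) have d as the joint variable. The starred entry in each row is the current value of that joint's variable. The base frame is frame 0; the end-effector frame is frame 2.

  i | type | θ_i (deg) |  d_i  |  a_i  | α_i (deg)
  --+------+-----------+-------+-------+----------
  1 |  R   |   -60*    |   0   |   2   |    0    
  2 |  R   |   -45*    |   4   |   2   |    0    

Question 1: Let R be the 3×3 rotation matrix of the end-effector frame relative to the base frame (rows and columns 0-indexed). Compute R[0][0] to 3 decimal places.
End-effector x-axis (col 0 of R) = (-0.2588,-0.9659,0.0000)
R[0][0] = -0.2588

-0.259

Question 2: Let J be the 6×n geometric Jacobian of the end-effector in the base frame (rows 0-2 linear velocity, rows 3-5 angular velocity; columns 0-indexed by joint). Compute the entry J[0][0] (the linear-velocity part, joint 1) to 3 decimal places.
3.664

axis z_0 = ẑ; lever o_n−o_0 = (0.4824,-3.6639,4.0000)
cross product → J_v[:, 0] = (3.6639,0.4824,-0.0000)
J_ω[:, 0] = z_0
entry J[0][0] = 3.6639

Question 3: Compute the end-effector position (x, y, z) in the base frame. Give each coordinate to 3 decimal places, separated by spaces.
after link 1: o_1 = (1.0000, -1.7321, 0.0000)
after link 2: o_2 = (0.4824, -3.6639, 4.0000)

0.482 -3.664 4.000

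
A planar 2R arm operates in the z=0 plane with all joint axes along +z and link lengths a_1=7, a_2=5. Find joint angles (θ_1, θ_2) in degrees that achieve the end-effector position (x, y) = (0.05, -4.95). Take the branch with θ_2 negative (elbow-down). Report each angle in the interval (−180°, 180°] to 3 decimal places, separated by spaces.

cos θ_2 = (24.5050−7²−5²)/(2·7·5) = -0.7071; θ_2 = -134.9971° (elbow-down)
β = atan2(-4.9500,0.0500) = -89.4213°; ψ = atan2(-3.5357,3.4646) = -45.5816°
θ_1 = β − ψ = -43.8396°

-43.840 -134.997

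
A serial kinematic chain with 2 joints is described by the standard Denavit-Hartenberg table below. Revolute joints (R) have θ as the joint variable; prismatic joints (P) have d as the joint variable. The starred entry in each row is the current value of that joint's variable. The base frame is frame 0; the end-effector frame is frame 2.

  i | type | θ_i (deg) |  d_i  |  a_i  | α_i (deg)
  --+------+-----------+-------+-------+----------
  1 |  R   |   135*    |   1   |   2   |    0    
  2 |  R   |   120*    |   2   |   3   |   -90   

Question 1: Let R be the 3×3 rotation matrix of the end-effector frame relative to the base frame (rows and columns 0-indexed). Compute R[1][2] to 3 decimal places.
-0.259

End-effector z-axis (col 2 of R) = (0.9659,-0.2588,0.0000)
R[1][2] = -0.2588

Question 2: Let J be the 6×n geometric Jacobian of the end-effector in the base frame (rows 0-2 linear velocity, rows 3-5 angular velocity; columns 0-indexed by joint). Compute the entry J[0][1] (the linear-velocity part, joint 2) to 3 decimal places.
2.898

axis z_1 = (0.0000,0.0000,1.0000); lever o_n−o_1 = (-0.7765,-2.8978,2.0000)
cross product → J_v[:, 1] = (2.8978,-0.7765,0.0000)
J_ω[:, 1] = z_1
entry J[0][1] = 2.8978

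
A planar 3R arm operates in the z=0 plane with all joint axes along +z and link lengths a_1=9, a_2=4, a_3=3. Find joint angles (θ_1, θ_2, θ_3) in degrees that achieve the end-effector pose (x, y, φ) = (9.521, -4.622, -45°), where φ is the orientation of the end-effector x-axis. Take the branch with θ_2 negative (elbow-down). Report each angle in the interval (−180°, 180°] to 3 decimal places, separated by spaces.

wrist centre = target − a_3·(cos φ, sin φ) = (7.3997, -2.5007)
cos θ_2 = (61.0087−9²−4²)/(2·9·4) = -0.4999; θ_2 = -119.9920° (elbow-down)
β = atan2(-2.5007,7.3997) = -18.6724°; ψ = atan2(-3.4644,7.0005) = -26.3298°
θ_1 = β − ψ = 7.6574°
θ_3 = φ − θ_1 − θ_2 = 67.3347° (wrapped to (-180°,180°])

7.657 -119.992 67.335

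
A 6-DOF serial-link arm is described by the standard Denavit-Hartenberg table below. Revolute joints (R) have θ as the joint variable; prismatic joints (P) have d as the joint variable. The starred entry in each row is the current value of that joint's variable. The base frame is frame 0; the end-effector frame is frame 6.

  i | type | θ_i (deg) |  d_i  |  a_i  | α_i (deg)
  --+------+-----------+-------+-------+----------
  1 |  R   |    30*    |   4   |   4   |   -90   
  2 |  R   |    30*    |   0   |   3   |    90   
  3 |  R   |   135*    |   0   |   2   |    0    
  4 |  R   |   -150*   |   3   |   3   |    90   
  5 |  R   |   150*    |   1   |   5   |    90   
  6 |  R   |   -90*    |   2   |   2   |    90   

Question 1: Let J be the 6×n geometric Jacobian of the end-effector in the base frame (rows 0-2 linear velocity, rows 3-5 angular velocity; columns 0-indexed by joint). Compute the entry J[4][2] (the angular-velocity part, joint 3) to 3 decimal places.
0.250

axis z_2 = (0.4330,0.2500,0.8660); lever o_n−o_2 = (0.7931,3.3049,7.0003)
cross product → J_v[:, 2] = (-1.1121,-2.3444,1.2328)
J_ω[:, 2] = z_2
entry J[4][2] = 0.2500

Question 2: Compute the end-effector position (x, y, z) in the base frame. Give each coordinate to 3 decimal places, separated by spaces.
after link 1: o_1 = (3.4641, 2.0000, 4.0000)
after link 2: o_2 = (5.7141, 3.2990, 2.5000)
after link 3: o_3 = (3.9463, 3.9114, 3.2071)
after link 4: o_4 = (7.8069, 5.2438, 4.3563)
after link 5: o_5 = (5.4810, 4.0796, 8.7421)
after link 6: o_6 = (6.5072, 6.6039, 9.5003)

6.507 6.604 9.500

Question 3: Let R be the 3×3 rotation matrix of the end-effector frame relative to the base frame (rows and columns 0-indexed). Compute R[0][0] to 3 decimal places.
End-effector x-axis (col 0 of R) = (-0.2888,0.9486,-0.1294)
R[0][0] = -0.2888

-0.289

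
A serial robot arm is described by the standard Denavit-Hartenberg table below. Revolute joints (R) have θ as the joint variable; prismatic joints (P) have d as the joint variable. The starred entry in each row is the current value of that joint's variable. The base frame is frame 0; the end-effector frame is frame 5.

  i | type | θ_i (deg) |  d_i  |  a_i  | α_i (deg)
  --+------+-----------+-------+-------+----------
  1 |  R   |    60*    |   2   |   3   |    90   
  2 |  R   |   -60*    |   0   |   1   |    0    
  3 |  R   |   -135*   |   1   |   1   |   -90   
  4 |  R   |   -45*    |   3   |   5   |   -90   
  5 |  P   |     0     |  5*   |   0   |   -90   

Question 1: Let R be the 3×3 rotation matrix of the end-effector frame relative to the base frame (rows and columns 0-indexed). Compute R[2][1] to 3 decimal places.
-0.183

End-effector y-axis (col 1 of R) = (0.9539,0.2380,-0.1830)
R[2][1] = -0.1830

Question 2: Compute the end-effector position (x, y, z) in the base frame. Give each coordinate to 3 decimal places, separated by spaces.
-1.670 -4.893 0.325

after link 1: o_1 = (1.5000, 2.5981, 2.0000)
after link 2: o_2 = (1.7500, 3.0311, 1.1340)
after link 3: o_3 = (2.1331, 1.6946, 1.3928)
after link 4: o_4 = (3.0992, -3.7032, -0.5899)
after link 5: o_5 = (-1.6702, -4.8929, 0.3251)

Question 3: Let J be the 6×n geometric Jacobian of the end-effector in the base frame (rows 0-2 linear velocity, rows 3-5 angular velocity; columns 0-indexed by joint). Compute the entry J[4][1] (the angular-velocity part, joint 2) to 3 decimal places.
-0.500

axis z_1 = (0.8660,-0.5000,0.0000); lever o_n−o_1 = (-3.1702,-7.4910,-1.6749)
cross product → J_v[:, 1] = (0.8374,1.4505,-8.0725)
J_ω[:, 1] = z_1
entry J[4][1] = -0.5000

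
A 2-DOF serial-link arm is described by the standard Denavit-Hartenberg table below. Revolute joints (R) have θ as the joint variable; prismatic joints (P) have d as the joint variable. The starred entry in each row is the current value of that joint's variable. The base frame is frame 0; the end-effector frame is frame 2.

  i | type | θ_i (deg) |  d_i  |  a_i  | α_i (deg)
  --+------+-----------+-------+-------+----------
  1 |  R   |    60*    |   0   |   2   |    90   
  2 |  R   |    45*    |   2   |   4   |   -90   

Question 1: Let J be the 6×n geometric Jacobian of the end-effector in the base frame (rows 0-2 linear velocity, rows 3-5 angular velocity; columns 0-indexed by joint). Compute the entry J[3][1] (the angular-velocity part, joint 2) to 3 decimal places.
axis z_1 = (0.8660,-0.5000,0.0000); lever o_n−o_1 = (3.1463,1.4495,2.8284)
cross product → J_v[:, 1] = (-1.4142,-2.4495,2.8284)
J_ω[:, 1] = z_1
entry J[3][1] = 0.8660

0.866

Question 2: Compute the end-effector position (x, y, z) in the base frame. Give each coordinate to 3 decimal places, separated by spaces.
after link 1: o_1 = (1.0000, 1.7321, 0.0000)
after link 2: o_2 = (4.1463, 3.1815, 2.8284)

4.146 3.182 2.828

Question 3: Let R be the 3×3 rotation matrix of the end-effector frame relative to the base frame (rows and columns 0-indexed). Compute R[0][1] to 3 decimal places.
-0.866

End-effector y-axis (col 1 of R) = (-0.8660,0.5000,-0.0000)
R[0][1] = -0.8660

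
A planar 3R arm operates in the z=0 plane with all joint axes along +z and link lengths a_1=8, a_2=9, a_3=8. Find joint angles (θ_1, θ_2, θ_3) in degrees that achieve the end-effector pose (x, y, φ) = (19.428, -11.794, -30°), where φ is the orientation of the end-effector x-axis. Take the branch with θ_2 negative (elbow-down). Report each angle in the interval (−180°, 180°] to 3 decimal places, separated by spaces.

wrist centre = target − a_3·(cos φ, sin φ) = (12.4998, -7.7940)
cos θ_2 = (216.9914−8²−9²)/(2·8·9) = 0.4999; θ_2 = -60.0040° (elbow-down)
β = atan2(-7.7940,12.4998) = -31.9448°; ψ = atan2(-7.7945,12.4995) = -31.9473°
θ_1 = β − ψ = 0.0025°
θ_3 = φ − θ_1 − θ_2 = 30.0015° (wrapped to (-180°,180°])

0.002 -60.004 30.001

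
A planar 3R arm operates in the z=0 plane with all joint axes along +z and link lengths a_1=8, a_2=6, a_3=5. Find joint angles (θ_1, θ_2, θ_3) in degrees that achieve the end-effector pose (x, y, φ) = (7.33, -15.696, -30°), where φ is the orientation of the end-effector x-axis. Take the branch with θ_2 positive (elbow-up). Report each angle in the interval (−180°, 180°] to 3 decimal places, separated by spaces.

wrist centre = target − a_3·(cos φ, sin φ) = (2.9999, -13.1960)
cos θ_2 = (183.1337−8²−6²)/(2·8·6) = 0.8660; θ_2 = 30.0057° (elbow-up)
β = atan2(-13.1960,2.9999) = -77.1925°; ψ = atan2(3.0005,13.1959) = 12.8103°
θ_1 = β − ψ = -90.0028°
θ_3 = φ − θ_1 − θ_2 = 29.9971° (wrapped to (-180°,180°])

-90.003 30.006 29.997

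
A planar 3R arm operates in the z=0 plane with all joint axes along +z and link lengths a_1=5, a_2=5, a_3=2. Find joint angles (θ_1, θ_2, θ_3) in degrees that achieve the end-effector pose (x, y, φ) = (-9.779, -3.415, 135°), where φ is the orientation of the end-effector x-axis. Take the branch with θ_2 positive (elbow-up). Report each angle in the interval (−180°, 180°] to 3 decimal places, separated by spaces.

-165.013 30.024 -90.011

wrist centre = target − a_3·(cos φ, sin φ) = (-8.3648, -4.8292)
cos θ_2 = (93.2910−5²−5²)/(2·5·5) = 0.8658; θ_2 = 30.0236° (elbow-up)
β = atan2(-4.8292,-8.3648) = -150.0010°; ψ = atan2(2.5018,9.3291) = 15.0118°
θ_1 = β − ψ = -165.0128°
θ_3 = φ − θ_1 − θ_2 = -90.0108° (wrapped to (-180°,180°])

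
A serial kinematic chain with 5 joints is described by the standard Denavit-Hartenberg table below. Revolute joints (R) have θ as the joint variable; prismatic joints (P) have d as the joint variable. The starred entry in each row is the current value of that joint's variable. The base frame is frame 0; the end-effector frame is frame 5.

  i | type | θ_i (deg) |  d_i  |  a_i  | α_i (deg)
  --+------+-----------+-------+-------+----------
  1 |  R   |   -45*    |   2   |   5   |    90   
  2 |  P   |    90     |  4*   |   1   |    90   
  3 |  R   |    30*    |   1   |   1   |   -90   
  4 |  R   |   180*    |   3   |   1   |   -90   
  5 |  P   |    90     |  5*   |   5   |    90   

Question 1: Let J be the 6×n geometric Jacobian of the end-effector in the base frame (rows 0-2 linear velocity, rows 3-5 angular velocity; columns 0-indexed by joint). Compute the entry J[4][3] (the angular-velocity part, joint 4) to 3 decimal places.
axis z_3 = (-0.6124,-0.6124,-0.5000); lever o_n−o_3 = (5.1138,-1.9572,0.1340)
cross product → J_v[:, 3] = (-1.0607,-2.4749,4.3301)
J_ω[:, 3] = z_3
entry J[4][3] = -0.6124

-0.612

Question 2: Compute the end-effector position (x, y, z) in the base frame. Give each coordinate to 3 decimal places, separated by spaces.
6.174 -9.382 4.000

after link 1: o_1 = (3.5355, -3.5355, 2.0000)
after link 2: o_2 = (0.7071, -6.3640, 3.0000)
after link 3: o_3 = (1.0607, -7.4246, 3.8660)
after link 4: o_4 = (-0.4229, -8.9082, 1.5000)
after link 5: o_5 = (6.1745, -9.3819, 4.0000)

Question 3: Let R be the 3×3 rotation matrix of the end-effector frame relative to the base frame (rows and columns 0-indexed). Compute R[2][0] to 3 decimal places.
0.500

End-effector x-axis (col 0 of R) = (0.6124,0.6124,0.5000)
R[2][0] = 0.5000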